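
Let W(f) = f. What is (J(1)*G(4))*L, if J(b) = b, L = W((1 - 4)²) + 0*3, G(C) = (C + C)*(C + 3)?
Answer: 504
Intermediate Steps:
G(C) = 2*C*(3 + C) (G(C) = (2*C)*(3 + C) = 2*C*(3 + C))
L = 9 (L = (1 - 4)² + 0*3 = (-3)² + 0 = 9 + 0 = 9)
(J(1)*G(4))*L = (1*(2*4*(3 + 4)))*9 = (1*(2*4*7))*9 = (1*56)*9 = 56*9 = 504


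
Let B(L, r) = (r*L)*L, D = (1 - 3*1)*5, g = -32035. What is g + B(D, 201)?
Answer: -11935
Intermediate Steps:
D = -10 (D = (1 - 3)*5 = -2*5 = -10)
B(L, r) = r*L² (B(L, r) = (L*r)*L = r*L²)
g + B(D, 201) = -32035 + 201*(-10)² = -32035 + 201*100 = -32035 + 20100 = -11935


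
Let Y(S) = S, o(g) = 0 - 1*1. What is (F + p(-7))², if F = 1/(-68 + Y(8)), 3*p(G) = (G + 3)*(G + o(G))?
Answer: 45369/400 ≈ 113.42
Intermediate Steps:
o(g) = -1 (o(g) = 0 - 1 = -1)
p(G) = (-1 + G)*(3 + G)/3 (p(G) = ((G + 3)*(G - 1))/3 = ((3 + G)*(-1 + G))/3 = ((-1 + G)*(3 + G))/3 = (-1 + G)*(3 + G)/3)
F = -1/60 (F = 1/(-68 + 8) = 1/(-60) = -1/60 ≈ -0.016667)
(F + p(-7))² = (-1/60 + (-1 + (⅓)*(-7)² + (⅔)*(-7)))² = (-1/60 + (-1 + (⅓)*49 - 14/3))² = (-1/60 + (-1 + 49/3 - 14/3))² = (-1/60 + 32/3)² = (213/20)² = 45369/400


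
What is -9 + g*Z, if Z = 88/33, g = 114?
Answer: 295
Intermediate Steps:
Z = 8/3 (Z = 88*(1/33) = 8/3 ≈ 2.6667)
-9 + g*Z = -9 + 114*(8/3) = -9 + 304 = 295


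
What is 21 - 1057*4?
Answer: -4207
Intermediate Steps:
21 - 1057*4 = 21 - 151*28 = 21 - 4228 = -4207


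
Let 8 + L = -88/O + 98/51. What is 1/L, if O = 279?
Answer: -4743/30326 ≈ -0.15640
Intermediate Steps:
L = -30326/4743 (L = -8 + (-88/279 + 98/51) = -8 + 7618/4743 = -30326/4743 ≈ -6.3938)
1/L = 1/(-30326/4743) = -4743/30326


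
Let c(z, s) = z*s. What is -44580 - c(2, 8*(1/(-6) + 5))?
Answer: -133972/3 ≈ -44657.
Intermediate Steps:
c(z, s) = s*z
-44580 - c(2, 8*(1/(-6) + 5)) = -44580 - 8*(1/(-6) + 5)*2 = -44580 - 8*(-⅙ + 5)*2 = -44580 - 8*(29/6)*2 = -44580 - 116*2/3 = -44580 - 1*232/3 = -44580 - 232/3 = -133972/3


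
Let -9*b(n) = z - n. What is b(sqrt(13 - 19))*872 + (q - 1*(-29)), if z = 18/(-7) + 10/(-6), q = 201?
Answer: 121078/189 + 872*I*sqrt(6)/9 ≈ 640.62 + 237.33*I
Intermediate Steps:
z = -89/21 (z = 18*(-1/7) + 10*(-1/6) = -18/7 - 5/3 = -89/21 ≈ -4.2381)
b(n) = 89/189 + n/9 (b(n) = -(-89/21 - n)/9 = 89/189 + n/9)
b(sqrt(13 - 19))*872 + (q - 1*(-29)) = (89/189 + sqrt(13 - 19)/9)*872 + (201 - 1*(-29)) = (89/189 + sqrt(-6)/9)*872 + (201 + 29) = (89/189 + (I*sqrt(6))/9)*872 + 230 = (89/189 + I*sqrt(6)/9)*872 + 230 = (77608/189 + 872*I*sqrt(6)/9) + 230 = 121078/189 + 872*I*sqrt(6)/9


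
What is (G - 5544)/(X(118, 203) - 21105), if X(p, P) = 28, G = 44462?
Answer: -38918/21077 ≈ -1.8465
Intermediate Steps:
(G - 5544)/(X(118, 203) - 21105) = (44462 - 5544)/(28 - 21105) = 38918/(-21077) = 38918*(-1/21077) = -38918/21077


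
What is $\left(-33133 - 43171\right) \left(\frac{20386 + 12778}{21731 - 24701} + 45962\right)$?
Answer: $- \frac{5206755132352}{1485} \approx -3.5062 \cdot 10^{9}$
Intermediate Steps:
$\left(-33133 - 43171\right) \left(\frac{20386 + 12778}{21731 - 24701} + 45962\right) = - 76304 \left(\frac{33164}{-2970} + 45962\right) = - 76304 \left(33164 \left(- \frac{1}{2970}\right) + 45962\right) = - 76304 \left(- \frac{16582}{1485} + 45962\right) = \left(-76304\right) \frac{68236988}{1485} = - \frac{5206755132352}{1485}$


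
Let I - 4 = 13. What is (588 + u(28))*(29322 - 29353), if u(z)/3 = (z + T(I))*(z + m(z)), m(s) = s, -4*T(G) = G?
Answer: -141918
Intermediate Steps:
I = 17 (I = 4 + 13 = 17)
T(G) = -G/4
u(z) = 6*z*(-17/4 + z) (u(z) = 3*((z - ¼*17)*(z + z)) = 3*((z - 17/4)*(2*z)) = 3*((-17/4 + z)*(2*z)) = 3*(2*z*(-17/4 + z)) = 6*z*(-17/4 + z))
(588 + u(28))*(29322 - 29353) = (588 + (3/2)*28*(-17 + 4*28))*(29322 - 29353) = (588 + (3/2)*28*(-17 + 112))*(-31) = (588 + (3/2)*28*95)*(-31) = (588 + 3990)*(-31) = 4578*(-31) = -141918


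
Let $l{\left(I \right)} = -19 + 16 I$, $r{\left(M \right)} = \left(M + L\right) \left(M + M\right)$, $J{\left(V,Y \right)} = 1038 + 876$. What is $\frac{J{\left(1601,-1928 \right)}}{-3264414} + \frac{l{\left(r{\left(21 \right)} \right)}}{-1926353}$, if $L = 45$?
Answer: $- \frac{852921296}{36140308633} \approx -0.0236$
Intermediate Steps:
$J{\left(V,Y \right)} = 1914$
$r{\left(M \right)} = 2 M \left(45 + M\right)$ ($r{\left(M \right)} = \left(M + 45\right) \left(M + M\right) = \left(45 + M\right) 2 M = 2 M \left(45 + M\right)$)
$\frac{J{\left(1601,-1928 \right)}}{-3264414} + \frac{l{\left(r{\left(21 \right)} \right)}}{-1926353} = \frac{1914}{-3264414} + \frac{-19 + 16 \cdot 2 \cdot 21 \left(45 + 21\right)}{-1926353} = 1914 \left(- \frac{1}{3264414}\right) + \left(-19 + 16 \cdot 2 \cdot 21 \cdot 66\right) \left(- \frac{1}{1926353}\right) = - \frac{11}{18761} + \left(-19 + 16 \cdot 2772\right) \left(- \frac{1}{1926353}\right) = - \frac{11}{18761} + \left(-19 + 44352\right) \left(- \frac{1}{1926353}\right) = - \frac{11}{18761} + 44333 \left(- \frac{1}{1926353}\right) = - \frac{11}{18761} - \frac{44333}{1926353} = - \frac{852921296}{36140308633}$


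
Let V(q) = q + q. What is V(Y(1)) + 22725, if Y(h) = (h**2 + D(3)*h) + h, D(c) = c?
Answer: 22735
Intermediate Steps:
Y(h) = h**2 + 4*h (Y(h) = (h**2 + 3*h) + h = h**2 + 4*h)
V(q) = 2*q
V(Y(1)) + 22725 = 2*(1*(4 + 1)) + 22725 = 2*(1*5) + 22725 = 2*5 + 22725 = 10 + 22725 = 22735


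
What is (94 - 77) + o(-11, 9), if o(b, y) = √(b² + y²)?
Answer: 17 + √202 ≈ 31.213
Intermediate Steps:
(94 - 77) + o(-11, 9) = (94 - 77) + √((-11)² + 9²) = 17 + √(121 + 81) = 17 + √202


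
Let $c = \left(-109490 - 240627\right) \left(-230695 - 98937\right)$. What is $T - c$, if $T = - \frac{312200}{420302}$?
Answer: $- \frac{24253477933204644}{210151} \approx -1.1541 \cdot 10^{11}$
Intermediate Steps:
$T = - \frac{156100}{210151}$ ($T = \left(-312200\right) \frac{1}{420302} = - \frac{156100}{210151} \approx -0.7428$)
$c = 115409766944$ ($c = \left(-350117\right) \left(-329632\right) = 115409766944$)
$T - c = - \frac{156100}{210151} - 115409766944 = - \frac{24253477933204644}{210151}$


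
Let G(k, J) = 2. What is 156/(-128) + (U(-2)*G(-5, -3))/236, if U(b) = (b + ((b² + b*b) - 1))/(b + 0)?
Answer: -2341/1888 ≈ -1.2399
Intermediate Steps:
U(b) = (-1 + b + 2*b²)/b (U(b) = (b + ((b² + b²) - 1))/b = (b + (2*b² - 1))/b = (b + (-1 + 2*b²))/b = (-1 + b + 2*b²)/b)
156/(-128) + (U(-2)*G(-5, -3))/236 = 156/(-128) + ((1 - 1/(-2) + 2*(-2))*2)/236 = 156*(-1/128) + ((1 - 1*(-½) - 4)*2)*(1/236) = -39/32 + ((1 + ½ - 4)*2)*(1/236) = -39/32 - 5/2*2*(1/236) = -39/32 - 5*1/236 = -39/32 - 5/236 = -2341/1888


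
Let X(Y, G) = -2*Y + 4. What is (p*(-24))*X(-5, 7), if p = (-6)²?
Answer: -12096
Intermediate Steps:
p = 36
X(Y, G) = 4 - 2*Y
(p*(-24))*X(-5, 7) = (36*(-24))*(4 - 2*(-5)) = -864*(4 + 10) = -864*14 = -12096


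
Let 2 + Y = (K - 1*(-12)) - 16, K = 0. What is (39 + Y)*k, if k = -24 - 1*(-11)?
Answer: -429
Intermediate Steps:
k = -13 (k = -24 + 11 = -13)
Y = -6 (Y = -2 + ((0 - 1*(-12)) - 16) = -2 + ((0 + 12) - 16) = -2 + (12 - 16) = -2 - 4 = -6)
(39 + Y)*k = (39 - 6)*(-13) = 33*(-13) = -429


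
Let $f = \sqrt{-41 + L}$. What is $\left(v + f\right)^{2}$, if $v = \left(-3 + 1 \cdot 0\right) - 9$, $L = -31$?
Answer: $72 - 144 i \sqrt{2} \approx 72.0 - 203.65 i$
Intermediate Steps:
$f = 6 i \sqrt{2}$ ($f = \sqrt{-41 - 31} = \sqrt{-72} = 6 i \sqrt{2} \approx 8.4853 i$)
$v = -12$ ($v = \left(-3 + 0\right) - 9 = -3 - 9 = -12$)
$\left(v + f\right)^{2} = \left(-12 + 6 i \sqrt{2}\right)^{2}$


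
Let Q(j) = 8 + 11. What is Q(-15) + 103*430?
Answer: 44309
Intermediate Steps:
Q(j) = 19
Q(-15) + 103*430 = 19 + 103*430 = 19 + 44290 = 44309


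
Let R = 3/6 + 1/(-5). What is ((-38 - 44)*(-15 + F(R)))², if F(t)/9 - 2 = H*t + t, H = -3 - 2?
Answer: 10227204/25 ≈ 4.0909e+5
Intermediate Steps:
H = -5
R = 3/10 (R = 3*(⅙) + 1*(-⅕) = ½ - ⅕ = 3/10 ≈ 0.30000)
F(t) = 18 - 36*t (F(t) = 18 + 9*(-5*t + t) = 18 + 9*(-4*t) = 18 - 36*t)
((-38 - 44)*(-15 + F(R)))² = ((-38 - 44)*(-15 + (18 - 36*3/10)))² = (-82*(-15 + (18 - 54/5)))² = (-82*(-15 + 36/5))² = (-82*(-39/5))² = (3198/5)² = 10227204/25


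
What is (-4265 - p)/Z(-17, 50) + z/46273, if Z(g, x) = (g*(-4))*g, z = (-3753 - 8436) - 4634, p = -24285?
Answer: -236458212/13372897 ≈ -17.682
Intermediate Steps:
z = -16823 (z = -12189 - 4634 = -16823)
Z(g, x) = -4*g² (Z(g, x) = (-4*g)*g = -4*g²)
(-4265 - p)/Z(-17, 50) + z/46273 = (-4265 - 1*(-24285))/((-4*(-17)²)) - 16823/46273 = (-4265 + 24285)/((-4*289)) - 16823*1/46273 = 20020/(-1156) - 16823/46273 = 20020*(-1/1156) - 16823/46273 = -5005/289 - 16823/46273 = -236458212/13372897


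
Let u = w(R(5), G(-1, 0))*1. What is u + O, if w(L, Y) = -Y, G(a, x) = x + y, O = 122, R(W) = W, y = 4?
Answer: 118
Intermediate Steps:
G(a, x) = 4 + x (G(a, x) = x + 4 = 4 + x)
u = -4 (u = -(4 + 0)*1 = -1*4*1 = -4*1 = -4)
u + O = -4 + 122 = 118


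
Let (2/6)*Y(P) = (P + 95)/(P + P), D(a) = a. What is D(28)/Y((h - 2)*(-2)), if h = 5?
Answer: -112/89 ≈ -1.2584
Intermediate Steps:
Y(P) = 3*(95 + P)/(2*P) (Y(P) = 3*((P + 95)/(P + P)) = 3*((95 + P)/((2*P))) = 3*((95 + P)*(1/(2*P))) = 3*((95 + P)/(2*P)) = 3*(95 + P)/(2*P))
D(28)/Y((h - 2)*(-2)) = 28/((3*(95 + (5 - 2)*(-2))/(2*(((5 - 2)*(-2)))))) = 28/((3*(95 + 3*(-2))/(2*((3*(-2)))))) = 28/(((3/2)*(95 - 6)/(-6))) = 28/(((3/2)*(-⅙)*89)) = 28/(-89/4) = 28*(-4/89) = -112/89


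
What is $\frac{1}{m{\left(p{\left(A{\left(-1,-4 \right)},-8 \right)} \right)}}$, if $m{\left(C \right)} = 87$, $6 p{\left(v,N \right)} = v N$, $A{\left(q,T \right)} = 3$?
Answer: $\frac{1}{87} \approx 0.011494$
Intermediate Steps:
$p{\left(v,N \right)} = \frac{N v}{6}$ ($p{\left(v,N \right)} = \frac{v N}{6} = \frac{N v}{6}$)
$\frac{1}{m{\left(p{\left(A{\left(-1,-4 \right)},-8 \right)} \right)}} = \frac{1}{87}$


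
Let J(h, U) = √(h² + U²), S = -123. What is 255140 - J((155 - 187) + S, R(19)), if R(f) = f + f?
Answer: 255140 - √25469 ≈ 2.5498e+5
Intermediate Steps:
R(f) = 2*f
J(h, U) = √(U² + h²)
255140 - J((155 - 187) + S, R(19)) = 255140 - √((2*19)² + ((155 - 187) - 123)²) = 255140 - √(38² + (-32 - 123)²) = 255140 - √(1444 + (-155)²) = 255140 - √(1444 + 24025) = 255140 - √25469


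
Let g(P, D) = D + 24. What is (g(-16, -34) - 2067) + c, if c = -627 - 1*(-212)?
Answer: -2492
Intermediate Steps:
g(P, D) = 24 + D
c = -415 (c = -627 + 212 = -415)
(g(-16, -34) - 2067) + c = ((24 - 34) - 2067) - 415 = (-10 - 2067) - 415 = -2077 - 415 = -2492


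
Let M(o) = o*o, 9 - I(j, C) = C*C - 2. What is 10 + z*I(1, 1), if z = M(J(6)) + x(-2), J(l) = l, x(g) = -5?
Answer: 320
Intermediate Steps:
I(j, C) = 11 - C² (I(j, C) = 9 - (C*C - 2) = 9 - (C² - 2) = 9 - (-2 + C²) = 9 + (2 - C²) = 11 - C²)
M(o) = o²
z = 31 (z = 6² - 5 = 36 - 5 = 31)
10 + z*I(1, 1) = 10 + 31*(11 - 1*1²) = 10 + 31*(11 - 1*1) = 10 + 31*(11 - 1) = 10 + 31*10 = 10 + 310 = 320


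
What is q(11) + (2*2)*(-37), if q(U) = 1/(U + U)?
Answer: -3255/22 ≈ -147.95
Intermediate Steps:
q(U) = 1/(2*U)
q(11) + (2*2)*(-37) = (½)/11 + (2*2)*(-37) = (½)*(1/11) + 4*(-37) = 1/22 - 148 = -3255/22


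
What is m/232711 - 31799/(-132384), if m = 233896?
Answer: 38364065153/30807213024 ≈ 1.2453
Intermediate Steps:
m/232711 - 31799/(-132384) = 233896/232711 - 31799/(-132384) = 233896*(1/232711) - 31799*(-1/132384) = 233896/232711 + 31799/132384 = 38364065153/30807213024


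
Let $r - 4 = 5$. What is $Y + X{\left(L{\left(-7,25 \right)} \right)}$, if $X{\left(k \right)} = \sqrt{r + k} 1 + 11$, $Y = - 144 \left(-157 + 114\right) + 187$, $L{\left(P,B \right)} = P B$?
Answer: $6390 + i \sqrt{166} \approx 6390.0 + 12.884 i$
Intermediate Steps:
$r = 9$ ($r = 4 + 5 = 9$)
$L{\left(P,B \right)} = B P$
$Y = 6379$ ($Y = \left(-144\right) \left(-43\right) + 187 = 6192 + 187 = 6379$)
$X{\left(k \right)} = 11 + \sqrt{9 + k}$ ($X{\left(k \right)} = \sqrt{9 + k} 1 + 11 = \sqrt{9 + k} + 11 = 11 + \sqrt{9 + k}$)
$Y + X{\left(L{\left(-7,25 \right)} \right)} = 6379 + \left(11 + \sqrt{9 + 25 \left(-7\right)}\right) = 6379 + \left(11 + \sqrt{9 - 175}\right) = 6379 + \left(11 + \sqrt{-166}\right) = 6379 + \left(11 + i \sqrt{166}\right) = 6390 + i \sqrt{166}$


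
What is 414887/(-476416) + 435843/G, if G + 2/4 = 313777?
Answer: 154921575865/298976290048 ≈ 0.51817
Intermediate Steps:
G = 627553/2 (G = -1/2 + 313777 = 627553/2 ≈ 3.1378e+5)
414887/(-476416) + 435843/G = 414887/(-476416) + 435843/(627553/2) = 414887*(-1/476416) + 435843*(2/627553) = -414887/476416 + 871686/627553 = 154921575865/298976290048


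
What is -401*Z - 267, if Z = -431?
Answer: 172564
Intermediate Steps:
-401*Z - 267 = -401*(-431) - 267 = 172831 - 267 = 172564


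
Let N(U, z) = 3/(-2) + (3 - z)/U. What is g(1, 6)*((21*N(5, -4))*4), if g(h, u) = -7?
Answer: 294/5 ≈ 58.800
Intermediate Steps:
N(U, z) = -3/2 + (3 - z)/U (N(U, z) = 3*(-1/2) + (3 - z)/U = -3/2 + (3 - z)/U)
g(1, 6)*((21*N(5, -4))*4) = -7*21*((3 - 1*(-4) - 3/2*5)/5)*4 = -7*21*((3 + 4 - 15/2)/5)*4 = -7*21*((1/5)*(-1/2))*4 = -7*21*(-1/10)*4 = -(-147)*4/10 = -7*(-42/5) = 294/5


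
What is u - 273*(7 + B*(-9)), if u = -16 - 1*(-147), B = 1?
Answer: 677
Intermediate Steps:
u = 131 (u = -16 + 147 = 131)
u - 273*(7 + B*(-9)) = 131 - 273*(7 + 1*(-9)) = 131 - 273*(7 - 9) = 131 - 273*(-2) = 131 + 546 = 677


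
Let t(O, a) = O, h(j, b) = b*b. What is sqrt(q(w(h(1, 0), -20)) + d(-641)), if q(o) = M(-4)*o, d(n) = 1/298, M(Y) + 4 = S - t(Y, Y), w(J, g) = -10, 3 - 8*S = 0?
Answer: I*sqrt(332717)/298 ≈ 1.9356*I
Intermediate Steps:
h(j, b) = b**2
S = 3/8 (S = 3/8 - 1/8*0 = 3/8 + 0 = 3/8 ≈ 0.37500)
M(Y) = -29/8 - Y (M(Y) = -4 + (3/8 - Y) = -29/8 - Y)
d(n) = 1/298
q(o) = 3*o/8 (q(o) = (-29/8 - 1*(-4))*o = (-29/8 + 4)*o = 3*o/8)
sqrt(q(w(h(1, 0), -20)) + d(-641)) = sqrt((3/8)*(-10) + 1/298) = sqrt(-15/4 + 1/298) = sqrt(-2233/596) = I*sqrt(332717)/298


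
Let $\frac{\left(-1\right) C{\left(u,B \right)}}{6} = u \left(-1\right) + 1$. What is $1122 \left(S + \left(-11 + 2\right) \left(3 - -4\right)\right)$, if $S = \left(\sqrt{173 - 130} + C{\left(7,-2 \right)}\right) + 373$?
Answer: $388212 + 1122 \sqrt{43} \approx 3.9557 \cdot 10^{5}$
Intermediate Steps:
$C{\left(u,B \right)} = -6 + 6 u$ ($C{\left(u,B \right)} = - 6 \left(u \left(-1\right) + 1\right) = - 6 \left(- u + 1\right) = - 6 \left(1 - u\right) = -6 + 6 u$)
$S = 409 + \sqrt{43}$ ($S = \left(\sqrt{173 - 130} + \left(-6 + 6 \cdot 7\right)\right) + 373 = \left(\sqrt{43} + \left(-6 + 42\right)\right) + 373 = \left(\sqrt{43} + 36\right) + 373 = \left(36 + \sqrt{43}\right) + 373 = 409 + \sqrt{43} \approx 415.56$)
$1122 \left(S + \left(-11 + 2\right) \left(3 - -4\right)\right) = 1122 \left(\left(409 + \sqrt{43}\right) + \left(-11 + 2\right) \left(3 - -4\right)\right) = 1122 \left(\left(409 + \sqrt{43}\right) - 9 \left(3 + 4\right)\right) = 1122 \left(\left(409 + \sqrt{43}\right) - 63\right) = 1122 \left(346 + \sqrt{43}\right) = 388212 + 1122 \sqrt{43}$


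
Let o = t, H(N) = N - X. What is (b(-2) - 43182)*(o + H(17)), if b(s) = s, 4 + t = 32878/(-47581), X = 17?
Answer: 9638755168/47581 ≈ 2.0258e+5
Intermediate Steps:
t = -223202/47581 (t = -4 + 32878/(-47581) = -4 + 32878*(-1/47581) = -4 - 32878/47581 = -223202/47581 ≈ -4.6910)
H(N) = -17 + N (H(N) = N - 1*17 = N - 17 = -17 + N)
o = -223202/47581 ≈ -4.6910
(b(-2) - 43182)*(o + H(17)) = (-2 - 43182)*(-223202/47581 + (-17 + 17)) = -43184*(-223202/47581 + 0) = -43184*(-223202/47581) = 9638755168/47581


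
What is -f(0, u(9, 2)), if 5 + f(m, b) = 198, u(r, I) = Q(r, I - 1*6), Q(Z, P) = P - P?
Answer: -193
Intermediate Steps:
Q(Z, P) = 0
u(r, I) = 0
f(m, b) = 193 (f(m, b) = -5 + 198 = 193)
-f(0, u(9, 2)) = -1*193 = -193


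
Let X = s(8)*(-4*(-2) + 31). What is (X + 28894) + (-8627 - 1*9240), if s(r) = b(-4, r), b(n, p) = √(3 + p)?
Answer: 11027 + 39*√11 ≈ 11156.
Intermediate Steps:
s(r) = √(3 + r)
X = 39*√11 (X = √(3 + 8)*(-4*(-2) + 31) = √11*(8 + 31) = √11*39 = 39*√11 ≈ 129.35)
(X + 28894) + (-8627 - 1*9240) = (39*√11 + 28894) + (-8627 - 1*9240) = (28894 + 39*√11) + (-8627 - 9240) = (28894 + 39*√11) - 17867 = 11027 + 39*√11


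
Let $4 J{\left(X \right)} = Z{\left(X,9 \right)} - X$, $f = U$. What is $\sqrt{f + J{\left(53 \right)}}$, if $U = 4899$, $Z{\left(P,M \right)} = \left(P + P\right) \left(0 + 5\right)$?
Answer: $\frac{\sqrt{20073}}{2} \approx 70.84$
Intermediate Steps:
$Z{\left(P,M \right)} = 10 P$ ($Z{\left(P,M \right)} = 2 P 5 = 10 P$)
$f = 4899$
$J{\left(X \right)} = \frac{9 X}{4}$ ($J{\left(X \right)} = \frac{10 X - X}{4} = \frac{9 X}{4}$)
$\sqrt{f + J{\left(53 \right)}} = \sqrt{4899 + \frac{9}{4} \cdot 53} = \sqrt{4899 + \frac{477}{4}} = \sqrt{\frac{20073}{4}} = \frac{\sqrt{20073}}{2}$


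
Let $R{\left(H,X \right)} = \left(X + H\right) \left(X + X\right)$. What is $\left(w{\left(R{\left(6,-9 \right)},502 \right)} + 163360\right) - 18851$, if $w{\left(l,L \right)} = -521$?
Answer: $143988$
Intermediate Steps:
$R{\left(H,X \right)} = 2 X \left(H + X\right)$ ($R{\left(H,X \right)} = \left(H + X\right) 2 X = 2 X \left(H + X\right)$)
$\left(w{\left(R{\left(6,-9 \right)},502 \right)} + 163360\right) - 18851 = \left(-521 + 163360\right) - 18851 = 162839 - 18851 = 143988$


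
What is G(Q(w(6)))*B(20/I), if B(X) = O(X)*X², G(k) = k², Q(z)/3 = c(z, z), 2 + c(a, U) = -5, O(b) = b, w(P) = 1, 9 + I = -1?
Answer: -3528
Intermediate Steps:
I = -10 (I = -9 - 1 = -10)
c(a, U) = -7 (c(a, U) = -2 - 5 = -7)
Q(z) = -21 (Q(z) = 3*(-7) = -21)
B(X) = X³ (B(X) = X*X² = X³)
G(Q(w(6)))*B(20/I) = (-21)²*(20/(-10))³ = 441*(20*(-⅒))³ = 441*(-2)³ = 441*(-8) = -3528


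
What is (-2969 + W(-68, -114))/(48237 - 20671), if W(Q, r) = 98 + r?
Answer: -2985/27566 ≈ -0.10829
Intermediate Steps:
(-2969 + W(-68, -114))/(48237 - 20671) = (-2969 + (98 - 114))/(48237 - 20671) = (-2969 - 16)/27566 = -2985*1/27566 = -2985/27566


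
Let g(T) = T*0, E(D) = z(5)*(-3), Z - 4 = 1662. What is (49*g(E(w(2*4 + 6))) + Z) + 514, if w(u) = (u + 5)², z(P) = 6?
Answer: 2180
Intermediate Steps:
Z = 1666 (Z = 4 + 1662 = 1666)
w(u) = (5 + u)²
E(D) = -18 (E(D) = 6*(-3) = -18)
g(T) = 0
(49*g(E(w(2*4 + 6))) + Z) + 514 = (49*0 + 1666) + 514 = (0 + 1666) + 514 = 1666 + 514 = 2180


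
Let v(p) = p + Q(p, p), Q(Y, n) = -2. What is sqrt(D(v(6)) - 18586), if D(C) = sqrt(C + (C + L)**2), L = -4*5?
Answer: sqrt(-18586 + 2*sqrt(65)) ≈ 136.27*I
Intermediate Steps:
L = -20
v(p) = -2 + p (v(p) = p - 2 = -2 + p)
D(C) = sqrt(C + (-20 + C)**2) (D(C) = sqrt(C + (C - 20)**2) = sqrt(C + (-20 + C)**2))
sqrt(D(v(6)) - 18586) = sqrt(sqrt((-2 + 6) + (-20 + (-2 + 6))**2) - 18586) = sqrt(sqrt(4 + (-20 + 4)**2) - 18586) = sqrt(sqrt(4 + (-16)**2) - 18586) = sqrt(sqrt(4 + 256) - 18586) = sqrt(sqrt(260) - 18586) = sqrt(2*sqrt(65) - 18586) = sqrt(-18586 + 2*sqrt(65))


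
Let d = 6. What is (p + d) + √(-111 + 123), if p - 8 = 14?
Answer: 28 + 2*√3 ≈ 31.464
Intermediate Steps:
p = 22 (p = 8 + 14 = 22)
(p + d) + √(-111 + 123) = (22 + 6) + √(-111 + 123) = 28 + √12 = 28 + 2*√3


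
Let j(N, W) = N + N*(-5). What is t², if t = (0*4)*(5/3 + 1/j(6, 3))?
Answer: 0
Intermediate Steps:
j(N, W) = -4*N (j(N, W) = N - 5*N = -4*N)
t = 0 (t = (0*4)*(5/3 + 1/(-4*6)) = 0*(5*(⅓) + 1/(-24)) = 0*(5/3 + 1*(-1/24)) = 0*(5/3 - 1/24) = 0*(13/8) = 0)
t² = 0² = 0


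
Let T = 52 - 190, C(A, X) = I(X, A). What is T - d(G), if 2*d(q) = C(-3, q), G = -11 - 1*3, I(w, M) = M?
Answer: -273/2 ≈ -136.50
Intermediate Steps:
G = -14 (G = -11 - 3 = -14)
C(A, X) = A
d(q) = -3/2 (d(q) = (½)*(-3) = -3/2)
T = -138
T - d(G) = -138 - 1*(-3/2) = -138 + 3/2 = -273/2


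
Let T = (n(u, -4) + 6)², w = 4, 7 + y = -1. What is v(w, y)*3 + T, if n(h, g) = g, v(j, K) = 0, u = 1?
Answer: 4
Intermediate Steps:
y = -8 (y = -7 - 1 = -8)
T = 4 (T = (-4 + 6)² = 2² = 4)
v(w, y)*3 + T = 0*3 + 4 = 0 + 4 = 4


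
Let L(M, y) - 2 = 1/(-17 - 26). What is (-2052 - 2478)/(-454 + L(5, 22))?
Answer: 64930/6479 ≈ 10.022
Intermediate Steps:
L(M, y) = 85/43 (L(M, y) = 2 + 1/(-17 - 26) = 2 + 1/(-43) = 2 - 1/43 = 85/43)
(-2052 - 2478)/(-454 + L(5, 22)) = (-2052 - 2478)/(-454 + 85/43) = -4530/(-19437/43) = -4530*(-43/19437) = 64930/6479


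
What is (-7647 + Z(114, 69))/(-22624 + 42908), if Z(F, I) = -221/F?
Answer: -871979/2312376 ≈ -0.37709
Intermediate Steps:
(-7647 + Z(114, 69))/(-22624 + 42908) = (-7647 - 221/114)/(-22624 + 42908) = (-7647 - 221*1/114)/20284 = (-7647 - 221/114)*(1/20284) = -871979/114*1/20284 = -871979/2312376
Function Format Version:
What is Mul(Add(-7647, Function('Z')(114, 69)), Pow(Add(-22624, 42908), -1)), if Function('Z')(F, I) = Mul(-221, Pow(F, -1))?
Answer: Rational(-871979, 2312376) ≈ -0.37709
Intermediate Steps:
Mul(Add(-7647, Function('Z')(114, 69)), Pow(Add(-22624, 42908), -1)) = Mul(Add(-7647, Mul(-221, Pow(114, -1))), Pow(Add(-22624, 42908), -1)) = Mul(Add(-7647, Mul(-221, Rational(1, 114))), Pow(20284, -1)) = Mul(Add(-7647, Rational(-221, 114)), Rational(1, 20284)) = Mul(Rational(-871979, 114), Rational(1, 20284)) = Rational(-871979, 2312376)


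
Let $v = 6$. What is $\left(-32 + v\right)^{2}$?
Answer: $676$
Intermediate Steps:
$\left(-32 + v\right)^{2} = \left(-32 + 6\right)^{2} = \left(-26\right)^{2} = 676$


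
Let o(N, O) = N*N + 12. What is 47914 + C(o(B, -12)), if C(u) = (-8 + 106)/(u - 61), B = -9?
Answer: 766673/16 ≈ 47917.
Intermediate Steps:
o(N, O) = 12 + N² (o(N, O) = N² + 12 = 12 + N²)
C(u) = 98/(-61 + u)
47914 + C(o(B, -12)) = 47914 + 98/(-61 + (12 + (-9)²)) = 47914 + 98/(-61 + (12 + 81)) = 47914 + 98/(-61 + 93) = 47914 + 98/32 = 47914 + 98*(1/32) = 47914 + 49/16 = 766673/16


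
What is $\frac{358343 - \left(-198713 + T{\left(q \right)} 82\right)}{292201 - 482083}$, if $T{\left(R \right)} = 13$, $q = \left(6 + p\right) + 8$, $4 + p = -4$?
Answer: $- \frac{92665}{31647} \approx -2.9281$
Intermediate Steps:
$p = -8$ ($p = -4 - 4 = -8$)
$q = 6$ ($q = \left(6 - 8\right) + 8 = -2 + 8 = 6$)
$\frac{358343 - \left(-198713 + T{\left(q \right)} 82\right)}{292201 - 482083} = \frac{358343 + \left(198713 - 13 \cdot 82\right)}{292201 - 482083} = \frac{358343 + \left(198713 - 1066\right)}{-189882} = \left(358343 + \left(198713 - 1066\right)\right) \left(- \frac{1}{189882}\right) = \left(358343 + 197647\right) \left(- \frac{1}{189882}\right) = 555990 \left(- \frac{1}{189882}\right) = - \frac{92665}{31647}$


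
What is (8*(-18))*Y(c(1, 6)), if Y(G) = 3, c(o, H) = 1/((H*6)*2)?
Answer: -432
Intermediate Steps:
c(o, H) = 1/(12*H) (c(o, H) = 1/((6*H)*2) = 1/(12*H))
(8*(-18))*Y(c(1, 6)) = (8*(-18))*3 = -144*3 = -432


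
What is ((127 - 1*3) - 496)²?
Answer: 138384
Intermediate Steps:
((127 - 1*3) - 496)² = ((127 - 3) - 496)² = (124 - 496)² = (-372)² = 138384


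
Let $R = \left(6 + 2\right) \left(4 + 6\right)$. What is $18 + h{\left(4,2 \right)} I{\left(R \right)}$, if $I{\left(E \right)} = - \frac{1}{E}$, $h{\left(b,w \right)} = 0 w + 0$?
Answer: $18$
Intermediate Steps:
$R = 80$ ($R = 8 \cdot 10 = 80$)
$h{\left(b,w \right)} = 0$ ($h{\left(b,w \right)} = 0 + 0 = 0$)
$18 + h{\left(4,2 \right)} I{\left(R \right)} = 18 + 0 \left(- \frac{1}{80}\right) = 18 + 0 = 18$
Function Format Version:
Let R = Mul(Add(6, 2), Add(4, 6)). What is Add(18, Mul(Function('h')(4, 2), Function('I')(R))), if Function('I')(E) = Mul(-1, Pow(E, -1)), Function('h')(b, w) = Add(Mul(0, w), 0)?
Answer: 18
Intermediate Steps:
R = 80 (R = Mul(8, 10) = 80)
Function('h')(b, w) = 0 (Function('h')(b, w) = Add(0, 0) = 0)
Add(18, Mul(Function('h')(4, 2), Function('I')(R))) = Add(18, Mul(0, Mul(-1, Pow(80, -1)))) = Add(18, Mul(0, Mul(-1, Rational(1, 80)))) = Add(18, Mul(0, Rational(-1, 80))) = Add(18, 0) = 18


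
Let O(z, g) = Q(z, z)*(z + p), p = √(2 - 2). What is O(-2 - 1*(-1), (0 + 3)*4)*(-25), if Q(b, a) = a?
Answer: -25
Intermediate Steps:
p = 0 (p = √0 = 0)
O(z, g) = z² (O(z, g) = z*(z + 0) = z*z = z²)
O(-2 - 1*(-1), (0 + 3)*4)*(-25) = (-2 - 1*(-1))²*(-25) = (-2 + 1)²*(-25) = (-1)²*(-25) = 1*(-25) = -25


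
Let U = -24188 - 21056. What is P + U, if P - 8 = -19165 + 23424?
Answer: -40977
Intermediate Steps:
U = -45244
P = 4267 (P = 8 + (-19165 + 23424) = 8 + 4259 = 4267)
P + U = 4267 - 45244 = -40977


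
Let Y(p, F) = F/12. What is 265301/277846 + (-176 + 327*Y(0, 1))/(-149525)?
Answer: 15884184647/16617969260 ≈ 0.95584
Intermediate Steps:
Y(p, F) = F/12 (Y(p, F) = F*(1/12) = F/12)
265301/277846 + (-176 + 327*Y(0, 1))/(-149525) = 265301/277846 + (-176 + 327*((1/12)*1))/(-149525) = 265301*(1/277846) + (-176 + 327*(1/12))*(-1/149525) = 265301/277846 + (-176 + 109/4)*(-1/149525) = 265301/277846 - 595/4*(-1/149525) = 265301/277846 + 119/119620 = 15884184647/16617969260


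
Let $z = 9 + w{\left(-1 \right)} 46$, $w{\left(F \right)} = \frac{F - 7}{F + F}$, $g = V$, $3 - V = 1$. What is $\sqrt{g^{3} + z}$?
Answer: $\sqrt{201} \approx 14.177$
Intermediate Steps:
$V = 2$ ($V = 3 - 1 = 2$)
$g = 2$
$w{\left(F \right)} = \frac{-7 + F}{2 F}$
$z = 193$ ($z = 9 + \frac{-7 - 1}{2 \left(-1\right)} 46 = 9 + \frac{1}{2} \left(-1\right) \left(-8\right) 46 = 9 + 4 \cdot 46 = 9 + 184 = 193$)
$\sqrt{g^{3} + z} = \sqrt{2^{3} + 193} = \sqrt{8 + 193} = \sqrt{201}$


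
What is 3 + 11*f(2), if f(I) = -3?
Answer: -30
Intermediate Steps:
3 + 11*f(2) = 3 + 11*(-3) = 3 - 33 = -30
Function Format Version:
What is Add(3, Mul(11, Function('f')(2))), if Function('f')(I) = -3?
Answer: -30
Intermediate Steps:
Add(3, Mul(11, Function('f')(2))) = Add(3, Mul(11, -3)) = Add(3, -33) = -30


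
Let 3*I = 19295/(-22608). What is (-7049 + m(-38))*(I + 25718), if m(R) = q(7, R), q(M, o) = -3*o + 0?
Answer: -12096570267095/67824 ≈ -1.7835e+8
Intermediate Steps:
q(M, o) = -3*o
m(R) = -3*R
I = -19295/67824 (I = (19295/(-22608))/3 = (19295*(-1/22608))/3 = (⅓)*(-19295/22608) = -19295/67824 ≈ -0.28449)
(-7049 + m(-38))*(I + 25718) = (-7049 - 3*(-38))*(-19295/67824 + 25718) = (-7049 + 114)*(1744278337/67824) = -6935*1744278337/67824 = -12096570267095/67824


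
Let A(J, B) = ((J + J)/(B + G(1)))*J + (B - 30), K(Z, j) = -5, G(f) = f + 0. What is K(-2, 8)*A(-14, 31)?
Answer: -265/4 ≈ -66.250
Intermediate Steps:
G(f) = f
A(J, B) = -30 + B + 2*J²/(1 + B) (A(J, B) = ((J + J)/(B + 1))*J + (B - 30) = ((2*J)/(1 + B))*J + (-30 + B) = (2*J/(1 + B))*J + (-30 + B) = 2*J²/(1 + B) + (-30 + B) = -30 + B + 2*J²/(1 + B))
K(-2, 8)*A(-14, 31) = -5*(-30 + 31² - 29*31 + 2*(-14)²)/(1 + 31) = -5*(-30 + 961 - 899 + 2*196)/32 = -5*(-30 + 961 - 899 + 392)/32 = -5*424/32 = -5*53/4 = -265/4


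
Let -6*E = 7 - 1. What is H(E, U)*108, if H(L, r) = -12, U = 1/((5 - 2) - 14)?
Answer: -1296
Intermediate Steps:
E = -1 (E = -(7 - 1)/6 = -⅙*6 = -1)
U = -1/11 (U = 1/(3 - 14) = 1/(-11) = -1/11 ≈ -0.090909)
H(E, U)*108 = -12*108 = -1296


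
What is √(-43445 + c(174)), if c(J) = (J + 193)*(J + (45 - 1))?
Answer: √36561 ≈ 191.21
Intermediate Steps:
c(J) = (44 + J)*(193 + J) (c(J) = (193 + J)*(J + 44) = (193 + J)*(44 + J) = (44 + J)*(193 + J))
√(-43445 + c(174)) = √(-43445 + (8492 + 174² + 237*174)) = √(-43445 + (8492 + 30276 + 41238)) = √(-43445 + 80006) = √36561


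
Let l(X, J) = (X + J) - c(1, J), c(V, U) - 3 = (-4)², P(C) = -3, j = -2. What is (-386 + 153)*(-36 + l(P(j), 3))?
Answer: 12815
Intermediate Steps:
c(V, U) = 19 (c(V, U) = 3 + (-4)² = 3 + 16 = 19)
l(X, J) = -19 + J + X (l(X, J) = (X + J) - 1*19 = (J + X) - 19 = -19 + J + X)
(-386 + 153)*(-36 + l(P(j), 3)) = (-386 + 153)*(-36 + (-19 + 3 - 3)) = -233*(-36 - 19) = -233*(-55) = 12815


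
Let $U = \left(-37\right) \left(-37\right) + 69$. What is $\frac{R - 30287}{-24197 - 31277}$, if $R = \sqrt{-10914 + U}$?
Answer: $\frac{30287}{55474} - \frac{i \sqrt{2369}}{27737} \approx 0.54597 - 0.0017548 i$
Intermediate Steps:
$U = 1438$ ($U = 1369 + 69 = 1438$)
$R = 2 i \sqrt{2369}$ ($R = \sqrt{-10914 + 1438} = \sqrt{-9476} = 2 i \sqrt{2369} \approx 97.345 i$)
$\frac{R - 30287}{-24197 - 31277} = \frac{2 i \sqrt{2369} - 30287}{-24197 - 31277} = \frac{-30287 + 2 i \sqrt{2369}}{-24197 - 31277} = \frac{-30287 + 2 i \sqrt{2369}}{-55474} = \left(-30287 + 2 i \sqrt{2369}\right) \left(- \frac{1}{55474}\right) = \frac{30287}{55474} - \frac{i \sqrt{2369}}{27737}$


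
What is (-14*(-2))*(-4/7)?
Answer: -16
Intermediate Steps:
(-14*(-2))*(-4/7) = 28*(-4*1/7) = 28*(-4/7) = -16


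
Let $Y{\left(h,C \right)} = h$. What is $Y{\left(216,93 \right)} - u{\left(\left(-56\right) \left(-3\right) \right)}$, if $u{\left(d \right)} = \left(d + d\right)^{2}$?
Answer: $-112680$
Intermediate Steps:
$u{\left(d \right)} = 4 d^{2}$ ($u{\left(d \right)} = \left(2 d\right)^{2} = 4 d^{2}$)
$Y{\left(216,93 \right)} - u{\left(\left(-56\right) \left(-3\right) \right)} = 216 - 4 \left(\left(-56\right) \left(-3\right)\right)^{2} = 216 - 4 \cdot 168^{2} = 216 - 4 \cdot 28224 = 216 - 112896 = -112680$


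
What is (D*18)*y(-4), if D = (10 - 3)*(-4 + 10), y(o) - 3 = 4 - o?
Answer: 8316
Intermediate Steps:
y(o) = 7 - o (y(o) = 3 + (4 - o) = 7 - o)
D = 42 (D = 7*6 = 42)
(D*18)*y(-4) = (42*18)*(7 - 1*(-4)) = 756*(7 + 4) = 756*11 = 8316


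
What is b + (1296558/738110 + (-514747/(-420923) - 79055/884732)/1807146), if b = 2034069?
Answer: 505201676534845173006337273489/248369765357216136241080 ≈ 2.0341e+6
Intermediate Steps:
b + (1296558/738110 + (-514747/(-420923) - 79055/884732)/1807146) = 2034069 + (1296558/738110 + (-514747/(-420923) - 79055/884732)/1807146) = 2034069 + (1296558*(1/738110) + (-514747*(-1/420923) - 79055*1/884732)*(1/1807146)) = 2034069 + (648279/369055 + (514747/420923 - 79055/884732)*(1/1807146)) = 2034069 + (648279/369055 + (422137075039/372404047636)*(1/1807146)) = 2034069 + (648279/369055 + 422137075039/672988485069206856) = 2034069 + 436284457903978579918969/248369765357216136241080 = 505201676534845173006337273489/248369765357216136241080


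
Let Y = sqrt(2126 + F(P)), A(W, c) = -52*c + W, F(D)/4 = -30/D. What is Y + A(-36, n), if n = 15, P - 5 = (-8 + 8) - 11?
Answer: -816 + sqrt(2146) ≈ -769.67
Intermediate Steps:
P = -6 (P = 5 + ((-8 + 8) - 11) = 5 + (0 - 11) = 5 - 11 = -6)
F(D) = -120/D (F(D) = 4*(-30/D) = -120/D)
A(W, c) = W - 52*c
Y = sqrt(2146) (Y = sqrt(2126 - 120/(-6)) = sqrt(2126 - 120*(-1/6)) = sqrt(2126 + 20) = sqrt(2146) ≈ 46.325)
Y + A(-36, n) = sqrt(2146) + (-36 - 52*15) = sqrt(2146) + (-36 - 780) = sqrt(2146) - 816 = -816 + sqrt(2146)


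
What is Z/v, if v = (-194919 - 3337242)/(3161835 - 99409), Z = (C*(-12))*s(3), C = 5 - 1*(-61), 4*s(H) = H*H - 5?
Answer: 808480464/1177387 ≈ 686.67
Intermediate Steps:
s(H) = -5/4 + H²/4 (s(H) = (H*H - 5)/4 = (H² - 5)/4 = (-5 + H²)/4 = -5/4 + H²/4)
C = 66 (C = 5 + 61 = 66)
Z = -792 (Z = (66*(-12))*(-5/4 + (¼)*3²) = -792*(-5/4 + (¼)*9) = -792*(-5/4 + 9/4) = -792*1 = -792)
v = -3532161/3062426 ≈ -1.1534
Z/v = -792/(-3532161/3062426) = -792*(-3062426/3532161) = 808480464/1177387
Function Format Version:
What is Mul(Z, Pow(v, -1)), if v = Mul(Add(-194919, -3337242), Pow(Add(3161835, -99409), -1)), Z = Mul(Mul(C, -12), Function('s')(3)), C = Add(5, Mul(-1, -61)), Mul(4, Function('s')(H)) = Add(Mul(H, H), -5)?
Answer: Rational(808480464, 1177387) ≈ 686.67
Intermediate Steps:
Function('s')(H) = Add(Rational(-5, 4), Mul(Rational(1, 4), Pow(H, 2))) (Function('s')(H) = Mul(Rational(1, 4), Add(Mul(H, H), -5)) = Mul(Rational(1, 4), Add(Pow(H, 2), -5)) = Mul(Rational(1, 4), Add(-5, Pow(H, 2))) = Add(Rational(-5, 4), Mul(Rational(1, 4), Pow(H, 2))))
C = 66 (C = Add(5, 61) = 66)
Z = -792 (Z = Mul(Mul(66, -12), Add(Rational(-5, 4), Mul(Rational(1, 4), Pow(3, 2)))) = Mul(-792, Add(Rational(-5, 4), Mul(Rational(1, 4), 9))) = Mul(-792, Add(Rational(-5, 4), Rational(9, 4))) = Mul(-792, 1) = -792)
v = Rational(-3532161, 3062426) (v = Mul(-3532161, Pow(3062426, -1)) = Mul(-3532161, Rational(1, 3062426)) = Rational(-3532161, 3062426) ≈ -1.1534)
Mul(Z, Pow(v, -1)) = Mul(-792, Pow(Rational(-3532161, 3062426), -1)) = Mul(-792, Rational(-3062426, 3532161)) = Rational(808480464, 1177387)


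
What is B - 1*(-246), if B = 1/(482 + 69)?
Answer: 135547/551 ≈ 246.00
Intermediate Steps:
B = 1/551 ≈ 0.0018149
B - 1*(-246) = 1/551 - 1*(-246) = 1/551 + 246 = 135547/551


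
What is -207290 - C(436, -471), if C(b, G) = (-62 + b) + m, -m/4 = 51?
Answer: -207460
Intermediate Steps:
m = -204 (m = -4*51 = -204)
C(b, G) = -266 + b (C(b, G) = (-62 + b) - 204 = -266 + b)
-207290 - C(436, -471) = -207290 - (-266 + 436) = -207290 - 1*170 = -207290 - 170 = -207460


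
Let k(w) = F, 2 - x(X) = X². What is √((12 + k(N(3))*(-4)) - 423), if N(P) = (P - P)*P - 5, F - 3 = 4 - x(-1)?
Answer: I*√435 ≈ 20.857*I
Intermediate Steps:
x(X) = 2 - X²
F = 6 (F = 3 + (4 - (2 - 1*(-1)²)) = 3 + (4 - (2 - 1*1)) = 3 + (4 - (2 - 1)) = 3 + (4 - 1*1) = 3 + (4 - 1) = 3 + 3 = 6)
N(P) = -5 (N(P) = 0*P - 5 = 0 - 5 = -5)
k(w) = 6
√((12 + k(N(3))*(-4)) - 423) = √((12 + 6*(-4)) - 423) = √((12 - 24) - 423) = √(-12 - 423) = √(-435) = I*√435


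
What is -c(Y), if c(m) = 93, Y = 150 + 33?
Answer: -93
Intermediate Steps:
Y = 183
-c(Y) = -1*93 = -93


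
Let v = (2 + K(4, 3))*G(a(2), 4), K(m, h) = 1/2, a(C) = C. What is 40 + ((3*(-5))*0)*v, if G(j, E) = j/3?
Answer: 40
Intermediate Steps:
G(j, E) = j/3 (G(j, E) = j*(1/3) = j/3)
K(m, h) = 1/2
v = 5/3 (v = (2 + 1/2)*((1/3)*2) = (5/2)*(2/3) = 5/3 ≈ 1.6667)
40 + ((3*(-5))*0)*v = 40 + ((3*(-5))*0)*(5/3) = 40 - 15*0*(5/3) = 40 + 0*(5/3) = 40 + 0 = 40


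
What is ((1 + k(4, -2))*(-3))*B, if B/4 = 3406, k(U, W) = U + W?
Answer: -122616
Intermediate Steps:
B = 13624 (B = 4*3406 = 13624)
((1 + k(4, -2))*(-3))*B = ((1 + (4 - 2))*(-3))*13624 = ((1 + 2)*(-3))*13624 = (3*(-3))*13624 = -9*13624 = -122616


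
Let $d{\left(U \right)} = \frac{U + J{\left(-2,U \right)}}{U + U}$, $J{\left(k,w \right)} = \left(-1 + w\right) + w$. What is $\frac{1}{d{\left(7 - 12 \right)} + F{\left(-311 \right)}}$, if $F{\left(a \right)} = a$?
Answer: $- \frac{5}{1547} \approx -0.0032321$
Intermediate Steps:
$J{\left(k,w \right)} = -1 + 2 w$
$d{\left(U \right)} = \frac{-1 + 3 U}{2 U}$ ($d{\left(U \right)} = \frac{U + \left(-1 + 2 U\right)}{U + U} = \frac{-1 + 3 U}{2 U}$)
$\frac{1}{d{\left(7 - 12 \right)} + F{\left(-311 \right)}} = \frac{1}{\frac{-1 + 3 \left(7 - 12\right)}{2 \left(7 - 12\right)} - 311} = \frac{1}{\frac{-1 + 3 \left(-5\right)}{2 \left(-5\right)} - 311} = \frac{1}{\frac{1}{2} \left(- \frac{1}{5}\right) \left(-1 - 15\right) - 311} = \frac{1}{\frac{1}{2} \left(- \frac{1}{5}\right) \left(-16\right) - 311} = \frac{1}{\frac{8}{5} - 311} = \frac{1}{- \frac{1547}{5}} = - \frac{5}{1547}$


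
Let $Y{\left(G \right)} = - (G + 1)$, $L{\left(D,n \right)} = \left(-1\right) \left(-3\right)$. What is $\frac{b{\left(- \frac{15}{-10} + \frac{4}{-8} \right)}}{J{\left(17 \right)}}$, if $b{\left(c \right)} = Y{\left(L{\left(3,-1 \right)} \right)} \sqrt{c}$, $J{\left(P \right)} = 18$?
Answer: $- \frac{2}{9} \approx -0.22222$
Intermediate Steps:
$L{\left(D,n \right)} = 3$
$Y{\left(G \right)} = -1 - G$ ($Y{\left(G \right)} = - (1 + G) = -1 - G$)
$b{\left(c \right)} = - 4 \sqrt{c}$ ($b{\left(c \right)} = \left(-1 - 3\right) \sqrt{c} = - 4 \sqrt{c}$)
$\frac{b{\left(- \frac{15}{-10} + \frac{4}{-8} \right)}}{J{\left(17 \right)}} = \frac{\left(-4\right) \sqrt{- \frac{15}{-10} + \frac{4}{-8}}}{18} = - 4 \sqrt{\left(-15\right) \left(- \frac{1}{10}\right) + 4 \left(- \frac{1}{8}\right)} \frac{1}{18} = - 4 \sqrt{\frac{3}{2} - \frac{1}{2}} \cdot \frac{1}{18} = - 4 \sqrt{1} \cdot \frac{1}{18} = \left(-4\right) 1 \cdot \frac{1}{18} = \left(-4\right) \frac{1}{18} = - \frac{2}{9}$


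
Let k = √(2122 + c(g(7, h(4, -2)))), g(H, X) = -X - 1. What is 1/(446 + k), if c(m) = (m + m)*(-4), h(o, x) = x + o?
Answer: 223/98385 - √2146/196770 ≈ 0.0020312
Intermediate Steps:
h(o, x) = o + x
g(H, X) = -1 - X
c(m) = -8*m (c(m) = (2*m)*(-4) = -8*m)
k = √2146 (k = √(2122 - 8*(-1 - (4 - 2))) = √(2122 - 8*(-1 - 1*2)) = √(2122 - 8*(-1 - 2)) = √(2122 - 8*(-3)) = √(2122 + 24) = √2146 ≈ 46.325)
1/(446 + k) = 1/(446 + √2146)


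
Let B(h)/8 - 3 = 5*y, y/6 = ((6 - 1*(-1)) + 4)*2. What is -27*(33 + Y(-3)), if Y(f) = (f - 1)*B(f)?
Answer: 571941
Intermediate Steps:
y = 132 (y = 6*(((6 - 1*(-1)) + 4)*2) = 6*(((6 + 1) + 4)*2) = 6*((7 + 4)*2) = 6*(11*2) = 6*22 = 132)
B(h) = 5304 (B(h) = 24 + 8*(5*132) = 24 + 8*660 = 24 + 5280 = 5304)
Y(f) = -5304 + 5304*f (Y(f) = (f - 1)*5304 = (-1 + f)*5304 = -5304 + 5304*f)
-27*(33 + Y(-3)) = -27*(33 + (-5304 + 5304*(-3))) = -27*(33 + (-5304 - 15912)) = -27*(33 - 21216) = -27*(-21183) = 571941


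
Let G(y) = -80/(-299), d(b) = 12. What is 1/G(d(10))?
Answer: 299/80 ≈ 3.7375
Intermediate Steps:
G(y) = 80/299 (G(y) = -80*(-1/299) = 80/299)
1/G(d(10)) = 1/(80/299) = 299/80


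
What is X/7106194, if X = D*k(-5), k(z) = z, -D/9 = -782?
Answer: -17595/3553097 ≈ -0.0049520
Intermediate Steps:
D = 7038 (D = -9*(-782) = 7038)
X = -35190 (X = 7038*(-5) = -35190)
X/7106194 = -35190/7106194 = -35190*1/7106194 = -17595/3553097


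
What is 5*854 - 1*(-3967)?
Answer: 8237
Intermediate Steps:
5*854 - 1*(-3967) = 4270 + 3967 = 8237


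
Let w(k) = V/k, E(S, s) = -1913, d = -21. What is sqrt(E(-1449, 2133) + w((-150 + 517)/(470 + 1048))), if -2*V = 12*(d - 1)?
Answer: I*sqrt(184122065)/367 ≈ 36.973*I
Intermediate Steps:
V = 132 (V = -6*(-21 - 1) = -6*(-22) = -1/2*(-264) = 132)
w(k) = 132/k
sqrt(E(-1449, 2133) + w((-150 + 517)/(470 + 1048))) = sqrt(-1913 + 132/(((-150 + 517)/(470 + 1048)))) = sqrt(-1913 + 132/((367/1518))) = sqrt(-1913 + 132/((367*(1/1518)))) = sqrt(-1913 + 132/(367/1518)) = sqrt(-1913 + 132*(1518/367)) = sqrt(-1913 + 200376/367) = sqrt(-501695/367) = I*sqrt(184122065)/367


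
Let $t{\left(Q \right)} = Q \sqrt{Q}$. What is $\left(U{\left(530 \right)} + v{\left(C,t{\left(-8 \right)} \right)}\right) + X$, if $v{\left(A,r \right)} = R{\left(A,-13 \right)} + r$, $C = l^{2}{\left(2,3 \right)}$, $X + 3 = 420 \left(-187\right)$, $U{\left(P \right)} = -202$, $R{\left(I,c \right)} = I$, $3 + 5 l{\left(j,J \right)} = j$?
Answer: $- \frac{1968624}{25} - 16 i \sqrt{2} \approx -78745.0 - 22.627 i$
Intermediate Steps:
$l{\left(j,J \right)} = - \frac{3}{5} + \frac{j}{5}$
$t{\left(Q \right)} = Q^{\frac{3}{2}}$
$X = -78543$ ($X = -3 + 420 \left(-187\right) = -3 - 78540 = -78543$)
$C = \frac{1}{25}$ ($C = \left(- \frac{3}{5} + \frac{1}{5} \cdot 2\right)^{2} = \left(- \frac{3}{5} + \frac{2}{5}\right)^{2} = \left(- \frac{1}{5}\right)^{2} = \frac{1}{25} \approx 0.04$)
$v{\left(A,r \right)} = A + r$
$\left(U{\left(530 \right)} + v{\left(C,t{\left(-8 \right)} \right)}\right) + X = \left(-202 + \left(\frac{1}{25} + \left(-8\right)^{\frac{3}{2}}\right)\right) - 78543 = \left(-202 + \left(\frac{1}{25} - 16 i \sqrt{2}\right)\right) - 78543 = \left(- \frac{5049}{25} - 16 i \sqrt{2}\right) - 78543 = - \frac{1968624}{25} - 16 i \sqrt{2}$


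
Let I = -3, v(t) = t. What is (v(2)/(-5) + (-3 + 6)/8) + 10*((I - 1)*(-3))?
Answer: 4799/40 ≈ 119.97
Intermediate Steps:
(v(2)/(-5) + (-3 + 6)/8) + 10*((I - 1)*(-3)) = (2/(-5) + (-3 + 6)/8) + 10*((-3 - 1)*(-3)) = (2*(-⅕) + 3*(⅛)) + 10*(-4*(-3)) = (-⅖ + 3/8) + 10*12 = -1/40 + 120 = 4799/40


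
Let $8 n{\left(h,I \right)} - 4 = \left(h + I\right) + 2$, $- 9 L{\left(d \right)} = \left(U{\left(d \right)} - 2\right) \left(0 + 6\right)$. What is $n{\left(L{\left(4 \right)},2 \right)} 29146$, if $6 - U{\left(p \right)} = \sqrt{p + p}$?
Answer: $\frac{58292}{3} + \frac{14573 \sqrt{2}}{3} \approx 26300.0$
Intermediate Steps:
$U{\left(p \right)} = 6 - \sqrt{2} \sqrt{p}$ ($U{\left(p \right)} = 6 - \sqrt{p + p} = 6 - \sqrt{2 p} = 6 - \sqrt{2} \sqrt{p}$)
$L{\left(d \right)} = - \frac{8}{3} + \frac{2 \sqrt{2} \sqrt{d}}{3}$ ($L{\left(d \right)} = - \frac{\left(\left(6 - \sqrt{2} \sqrt{d}\right) - 2\right) \left(0 + 6\right)}{9} = - \frac{\left(4 - \sqrt{2} \sqrt{d}\right) 6}{9} = - \frac{24 - 6 \sqrt{2} \sqrt{d}}{9} = - \frac{8}{3} + \frac{2 \sqrt{2} \sqrt{d}}{3}$)
$n{\left(h,I \right)} = \frac{3}{4} + \frac{I}{8} + \frac{h}{8}$ ($n{\left(h,I \right)} = \frac{1}{2} + \frac{\left(h + I\right) + 2}{8} = \frac{1}{2} + \frac{\left(I + h\right) + 2}{8} = \frac{1}{2} + \frac{2 + I + h}{8} = \frac{1}{2} + \left(\frac{1}{4} + \frac{I}{8} + \frac{h}{8}\right) = \frac{3}{4} + \frac{I}{8} + \frac{h}{8}$)
$n{\left(L{\left(4 \right)},2 \right)} 29146 = \left(\frac{3}{4} + \frac{1}{8} \cdot 2 + \frac{- \frac{8}{3} + \frac{2 \sqrt{2} \sqrt{4}}{3}}{8}\right) 29146 = \left(\frac{3}{4} + \frac{1}{4} + \frac{- \frac{8}{3} + \frac{2}{3} \sqrt{2} \cdot 2}{8}\right) 29146 = \left(\frac{3}{4} + \frac{1}{4} + \frac{- \frac{8}{3} + \frac{4 \sqrt{2}}{3}}{8}\right) 29146 = \left(\frac{3}{4} + \frac{1}{4} - \left(\frac{1}{3} - \frac{\sqrt{2}}{6}\right)\right) 29146 = \left(\frac{2}{3} + \frac{\sqrt{2}}{6}\right) 29146 = \frac{58292}{3} + \frac{14573 \sqrt{2}}{3}$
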